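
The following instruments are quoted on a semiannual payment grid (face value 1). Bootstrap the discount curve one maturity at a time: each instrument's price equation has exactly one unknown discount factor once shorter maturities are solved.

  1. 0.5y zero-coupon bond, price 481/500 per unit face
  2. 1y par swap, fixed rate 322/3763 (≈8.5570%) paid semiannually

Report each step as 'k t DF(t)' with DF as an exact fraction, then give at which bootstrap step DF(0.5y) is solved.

1 1/2 481/500
2 1 1839/2000
DF(0.5y) is solved at step 1

step 1 [0.5y] zero: DF = P = 481/500 ≈ 0.962000
step 2 [1y] swap r/2=161/3763: DF=(1 − 161/3763·(0.962000))/(1+161/3763) = 1839/2000 ≈ 0.919500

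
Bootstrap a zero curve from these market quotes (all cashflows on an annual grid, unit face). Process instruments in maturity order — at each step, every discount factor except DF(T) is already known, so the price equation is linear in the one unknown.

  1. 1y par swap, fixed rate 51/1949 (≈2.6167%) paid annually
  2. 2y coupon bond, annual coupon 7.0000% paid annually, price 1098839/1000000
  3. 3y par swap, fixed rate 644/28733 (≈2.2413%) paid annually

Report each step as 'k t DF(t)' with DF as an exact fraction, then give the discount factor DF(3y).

step 1 [1y] swap r/1=51/1949: DF=(1 − 51/1949·(0))/(1+51/1949) = 1949/2000 ≈ 0.974500
step 2 [2y] bond c/1=7/100: DF=(1098839/1000000 − 7/100·(0.974500))/(1+7/100) = 602/625 ≈ 0.963200
step 3 [3y] swap r/1=644/28733: DF=(1 − 644/28733·(0.974500+0.963200))/(1+644/28733) = 2339/2500 ≈ 0.935600

1 1 1949/2000
2 2 602/625
3 3 2339/2500
DF(3y) = 2339/2500 ≈ 0.935600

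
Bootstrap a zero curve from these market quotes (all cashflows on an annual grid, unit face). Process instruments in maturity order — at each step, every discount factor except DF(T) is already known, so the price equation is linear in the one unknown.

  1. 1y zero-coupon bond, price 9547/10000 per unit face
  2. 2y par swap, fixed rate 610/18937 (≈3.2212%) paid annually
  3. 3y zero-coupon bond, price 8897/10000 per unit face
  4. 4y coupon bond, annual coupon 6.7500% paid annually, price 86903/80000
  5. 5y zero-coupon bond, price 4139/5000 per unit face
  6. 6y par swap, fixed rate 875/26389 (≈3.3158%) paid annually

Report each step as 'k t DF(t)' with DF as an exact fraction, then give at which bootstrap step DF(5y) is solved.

1 1 9547/10000
2 2 939/1000
3 3 8897/10000
4 4 526/625
5 5 4139/5000
6 6 33/40
DF(5y) is solved at step 5

step 1 [1y] zero: DF = P = 9547/10000 ≈ 0.954700
step 2 [2y] swap r/1=610/18937: DF=(1 − 610/18937·(0.954700))/(1+610/18937) = 939/1000 ≈ 0.939000
step 3 [3y] zero: DF = P = 8897/10000 ≈ 0.889700
step 4 [4y] bond c/1=27/400: DF=(86903/80000 − 27/400·(0.954700+0.939000+0.889700))/(1+27/400) = 526/625 ≈ 0.841600
step 5 [5y] zero: DF = P = 4139/5000 ≈ 0.827800
step 6 [6y] swap r/1=875/26389: DF=(1 − 875/26389·(0.954700+0.939000+0.889700+0.841600+0.827800))/(1+875/26389) = 33/40 ≈ 0.825000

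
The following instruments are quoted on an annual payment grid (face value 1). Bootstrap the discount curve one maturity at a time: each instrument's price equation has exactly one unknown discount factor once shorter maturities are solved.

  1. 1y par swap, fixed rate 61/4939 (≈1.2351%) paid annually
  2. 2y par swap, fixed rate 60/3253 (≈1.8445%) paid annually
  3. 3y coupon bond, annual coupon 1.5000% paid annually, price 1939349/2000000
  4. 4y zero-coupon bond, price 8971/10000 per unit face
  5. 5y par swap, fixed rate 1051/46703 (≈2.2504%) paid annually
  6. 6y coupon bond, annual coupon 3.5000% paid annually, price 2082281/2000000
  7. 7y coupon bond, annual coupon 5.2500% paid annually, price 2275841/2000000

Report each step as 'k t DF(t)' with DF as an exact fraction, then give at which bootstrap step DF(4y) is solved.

1 1 4939/5000
2 2 241/250
3 3 1853/2000
4 4 8971/10000
5 5 8949/10000
6 6 106/125
7 7 8059/10000
DF(4y) is solved at step 4

step 1 [1y] swap r/1=61/4939: DF=(1 − 61/4939·(0))/(1+61/4939) = 4939/5000 ≈ 0.987800
step 2 [2y] swap r/1=60/3253: DF=(1 − 60/3253·(0.987800))/(1+60/3253) = 241/250 ≈ 0.964000
step 3 [3y] bond c/1=3/200: DF=(1939349/2000000 − 3/200·(0.987800+0.964000))/(1+3/200) = 1853/2000 ≈ 0.926500
step 4 [4y] zero: DF = P = 8971/10000 ≈ 0.897100
step 5 [5y] swap r/1=1051/46703: DF=(1 − 1051/46703·(0.987800+0.964000+0.926500+0.897100))/(1+1051/46703) = 8949/10000 ≈ 0.894900
step 6 [6y] bond c/1=7/200: DF=(2082281/2000000 − 7/200·(0.987800+0.964000+0.926500+0.897100+0.894900))/(1+7/200) = 106/125 ≈ 0.848000
step 7 [7y] bond c/1=21/400: DF=(2275841/2000000 − 21/400·(0.987800+0.964000+0.926500+0.897100+0.894900+0.848000))/(1+21/400) = 8059/10000 ≈ 0.805900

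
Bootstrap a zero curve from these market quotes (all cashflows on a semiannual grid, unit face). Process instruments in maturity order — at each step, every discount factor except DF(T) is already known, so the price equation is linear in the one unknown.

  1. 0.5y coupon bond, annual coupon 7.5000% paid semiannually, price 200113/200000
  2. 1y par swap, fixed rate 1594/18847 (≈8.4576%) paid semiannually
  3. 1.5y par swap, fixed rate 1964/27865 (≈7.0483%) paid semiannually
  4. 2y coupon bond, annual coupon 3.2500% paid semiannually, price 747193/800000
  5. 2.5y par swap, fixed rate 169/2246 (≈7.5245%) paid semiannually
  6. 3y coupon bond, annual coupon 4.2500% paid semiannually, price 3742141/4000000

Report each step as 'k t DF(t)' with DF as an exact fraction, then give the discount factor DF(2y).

step 1 [0.5y] bond c/2=3/80: DF=(200113/200000 − 3/80·(0))/(1+3/80) = 2411/2500 ≈ 0.964400
step 2 [1y] swap r/2=797/18847: DF=(1 − 797/18847·(0.964400))/(1+797/18847) = 9203/10000 ≈ 0.920300
step 3 [1.5y] swap r/2=982/27865: DF=(1 − 982/27865·(0.964400+0.920300))/(1+982/27865) = 4509/5000 ≈ 0.901800
step 4 [2y] bond c/2=13/800: DF=(747193/800000 − 13/800·(0.964400+0.920300+0.901800))/(1+13/800) = 1749/2000 ≈ 0.874500
step 5 [2.5y] swap r/2=169/4492: DF=(1 − 169/4492·(0.964400+0.920300+0.901800+0.874500))/(1+169/4492) = 831/1000 ≈ 0.831000
step 6 [3y] bond c/2=17/800: DF=(3742141/4000000 − 17/800·(0.964400+0.920300+0.901800+0.874500+0.831000))/(1+17/800) = 4113/5000 ≈ 0.822600

1 1/2 2411/2500
2 1 9203/10000
3 3/2 4509/5000
4 2 1749/2000
5 5/2 831/1000
6 3 4113/5000
DF(2y) = 1749/2000 ≈ 0.874500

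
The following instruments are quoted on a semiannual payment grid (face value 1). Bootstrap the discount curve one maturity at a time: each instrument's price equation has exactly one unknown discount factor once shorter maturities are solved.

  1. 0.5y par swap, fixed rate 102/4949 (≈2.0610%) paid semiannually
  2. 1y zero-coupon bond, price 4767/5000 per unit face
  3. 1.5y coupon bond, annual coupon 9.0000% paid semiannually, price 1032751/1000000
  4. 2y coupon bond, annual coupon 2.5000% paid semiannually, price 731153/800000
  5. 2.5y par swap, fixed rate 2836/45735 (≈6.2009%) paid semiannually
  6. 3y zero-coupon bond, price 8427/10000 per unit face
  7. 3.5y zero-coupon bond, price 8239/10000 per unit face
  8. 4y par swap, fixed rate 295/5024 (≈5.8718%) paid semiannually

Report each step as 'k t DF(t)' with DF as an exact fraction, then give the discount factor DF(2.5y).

step 1 [0.5y] swap r/2=51/4949: DF=(1 − 51/4949·(0))/(1+51/4949) = 4949/5000 ≈ 0.989800
step 2 [1y] zero: DF = P = 4767/5000 ≈ 0.953400
step 3 [1.5y] bond c/2=9/200: DF=(1032751/1000000 − 9/200·(0.989800+0.953400))/(1+9/200) = 4523/5000 ≈ 0.904600
step 4 [2y] bond c/2=1/80: DF=(731153/800000 − 1/80·(0.989800+0.953400+0.904600))/(1+1/80) = 347/400 ≈ 0.867500
step 5 [2.5y] swap r/2=1418/45735: DF=(1 − 1418/45735·(0.989800+0.953400+0.904600+0.867500))/(1+1418/45735) = 4291/5000 ≈ 0.858200
step 6 [3y] zero: DF = P = 8427/10000 ≈ 0.842700
step 7 [3.5y] zero: DF = P = 8239/10000 ≈ 0.823900
step 8 [4y] swap r/2=295/10048: DF=(1 − 295/10048·(0.989800+0.953400+0.904600+0.867500+0.858200+0.842700+0.823900))/(1+295/10048) = 1587/2000 ≈ 0.793500

1 1/2 4949/5000
2 1 4767/5000
3 3/2 4523/5000
4 2 347/400
5 5/2 4291/5000
6 3 8427/10000
7 7/2 8239/10000
8 4 1587/2000
DF(2.5y) = 4291/5000 ≈ 0.858200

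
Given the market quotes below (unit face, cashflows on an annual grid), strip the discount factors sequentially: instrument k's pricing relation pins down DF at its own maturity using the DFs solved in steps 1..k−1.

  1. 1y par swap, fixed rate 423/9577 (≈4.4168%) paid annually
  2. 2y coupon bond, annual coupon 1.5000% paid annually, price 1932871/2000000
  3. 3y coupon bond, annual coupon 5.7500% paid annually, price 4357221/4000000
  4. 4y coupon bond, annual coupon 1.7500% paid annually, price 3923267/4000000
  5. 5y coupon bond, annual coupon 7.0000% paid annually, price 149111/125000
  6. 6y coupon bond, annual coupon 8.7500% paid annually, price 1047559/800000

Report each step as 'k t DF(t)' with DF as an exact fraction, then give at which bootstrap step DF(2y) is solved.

1 1 9577/10000
2 2 469/500
3 3 927/1000
4 4 4577/5000
5 5 8703/10000
6 6 8333/10000
DF(2y) is solved at step 2

step 1 [1y] swap r/1=423/9577: DF=(1 − 423/9577·(0))/(1+423/9577) = 9577/10000 ≈ 0.957700
step 2 [2y] bond c/1=3/200: DF=(1932871/2000000 − 3/200·(0.957700))/(1+3/200) = 469/500 ≈ 0.938000
step 3 [3y] bond c/1=23/400: DF=(4357221/4000000 − 23/400·(0.957700+0.938000))/(1+23/400) = 927/1000 ≈ 0.927000
step 4 [4y] bond c/1=7/400: DF=(3923267/4000000 − 7/400·(0.957700+0.938000+0.927000))/(1+7/400) = 4577/5000 ≈ 0.915400
step 5 [5y] bond c/1=7/100: DF=(149111/125000 − 7/100·(0.957700+0.938000+0.927000+0.915400))/(1+7/100) = 8703/10000 ≈ 0.870300
step 6 [6y] bond c/1=7/80: DF=(1047559/800000 − 7/80·(0.957700+0.938000+0.927000+0.915400+0.870300))/(1+7/80) = 8333/10000 ≈ 0.833300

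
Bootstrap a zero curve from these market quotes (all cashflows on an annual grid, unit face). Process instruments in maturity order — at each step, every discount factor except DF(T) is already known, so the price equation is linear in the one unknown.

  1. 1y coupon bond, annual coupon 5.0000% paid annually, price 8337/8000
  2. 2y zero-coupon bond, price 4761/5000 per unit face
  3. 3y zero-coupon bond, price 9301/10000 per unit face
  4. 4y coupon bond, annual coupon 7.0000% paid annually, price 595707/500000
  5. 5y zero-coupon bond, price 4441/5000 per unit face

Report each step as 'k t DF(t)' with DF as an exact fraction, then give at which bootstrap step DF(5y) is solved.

step 1 [1y] bond c/1=1/20: DF=(8337/8000 − 1/20·(0))/(1+1/20) = 397/400 ≈ 0.992500
step 2 [2y] zero: DF = P = 4761/5000 ≈ 0.952200
step 3 [3y] zero: DF = P = 9301/10000 ≈ 0.930100
step 4 [4y] bond c/1=7/100: DF=(595707/500000 − 7/100·(0.992500+0.952200+0.930100))/(1+7/100) = 4627/5000 ≈ 0.925400
step 5 [5y] zero: DF = P = 4441/5000 ≈ 0.888200

1 1 397/400
2 2 4761/5000
3 3 9301/10000
4 4 4627/5000
5 5 4441/5000
DF(5y) is solved at step 5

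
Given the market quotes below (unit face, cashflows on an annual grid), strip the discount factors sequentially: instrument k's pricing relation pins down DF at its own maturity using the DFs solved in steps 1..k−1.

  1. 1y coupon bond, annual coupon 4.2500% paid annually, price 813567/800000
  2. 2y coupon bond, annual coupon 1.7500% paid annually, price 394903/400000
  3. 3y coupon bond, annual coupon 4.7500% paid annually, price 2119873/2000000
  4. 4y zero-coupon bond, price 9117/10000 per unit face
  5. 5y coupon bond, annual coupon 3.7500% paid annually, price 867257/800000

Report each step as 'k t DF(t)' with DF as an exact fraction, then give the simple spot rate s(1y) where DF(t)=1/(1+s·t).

1 1 1951/2000
2 2 1907/2000
3 3 2311/2500
4 4 9117/10000
5 5 568/625
s(1y) = (1/(1951/2000) − 1)/(1) = 49/1951 ≈ 2.5115%

step 1 [1y] bond c/1=17/400: DF=(813567/800000 − 17/400·(0))/(1+17/400) = 1951/2000 ≈ 0.975500
step 2 [2y] bond c/1=7/400: DF=(394903/400000 − 7/400·(0.975500))/(1+7/400) = 1907/2000 ≈ 0.953500
step 3 [3y] bond c/1=19/400: DF=(2119873/2000000 − 19/400·(0.975500+0.953500))/(1+19/400) = 2311/2500 ≈ 0.924400
step 4 [4y] zero: DF = P = 9117/10000 ≈ 0.911700
step 5 [5y] bond c/1=3/80: DF=(867257/800000 − 3/80·(0.975500+0.953500+0.924400+0.911700))/(1+3/80) = 568/625 ≈ 0.908800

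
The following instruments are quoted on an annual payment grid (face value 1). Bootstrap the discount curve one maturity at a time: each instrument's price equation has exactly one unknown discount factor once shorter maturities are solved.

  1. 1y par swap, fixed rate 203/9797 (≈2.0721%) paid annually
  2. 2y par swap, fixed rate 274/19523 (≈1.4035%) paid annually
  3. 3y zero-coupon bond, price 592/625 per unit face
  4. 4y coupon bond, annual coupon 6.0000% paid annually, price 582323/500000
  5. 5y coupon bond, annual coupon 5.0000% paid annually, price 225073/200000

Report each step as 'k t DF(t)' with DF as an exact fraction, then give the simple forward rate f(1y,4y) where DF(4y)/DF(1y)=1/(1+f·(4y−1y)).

1 1 9797/10000
2 2 4863/5000
3 3 592/625
4 4 4673/5000
5 5 2223/2500
f(1y,4y) = ((9797/10000)/(4673/5000) − 1)/(3) = 451/28038 ≈ 1.6085%

step 1 [1y] swap r/1=203/9797: DF=(1 − 203/9797·(0))/(1+203/9797) = 9797/10000 ≈ 0.979700
step 2 [2y] swap r/1=274/19523: DF=(1 − 274/19523·(0.979700))/(1+274/19523) = 4863/5000 ≈ 0.972600
step 3 [3y] zero: DF = P = 592/625 ≈ 0.947200
step 4 [4y] bond c/1=3/50: DF=(582323/500000 − 3/50·(0.979700+0.972600+0.947200))/(1+3/50) = 4673/5000 ≈ 0.934600
step 5 [5y] bond c/1=1/20: DF=(225073/200000 − 1/20·(0.979700+0.972600+0.947200+0.934600))/(1+1/20) = 2223/2500 ≈ 0.889200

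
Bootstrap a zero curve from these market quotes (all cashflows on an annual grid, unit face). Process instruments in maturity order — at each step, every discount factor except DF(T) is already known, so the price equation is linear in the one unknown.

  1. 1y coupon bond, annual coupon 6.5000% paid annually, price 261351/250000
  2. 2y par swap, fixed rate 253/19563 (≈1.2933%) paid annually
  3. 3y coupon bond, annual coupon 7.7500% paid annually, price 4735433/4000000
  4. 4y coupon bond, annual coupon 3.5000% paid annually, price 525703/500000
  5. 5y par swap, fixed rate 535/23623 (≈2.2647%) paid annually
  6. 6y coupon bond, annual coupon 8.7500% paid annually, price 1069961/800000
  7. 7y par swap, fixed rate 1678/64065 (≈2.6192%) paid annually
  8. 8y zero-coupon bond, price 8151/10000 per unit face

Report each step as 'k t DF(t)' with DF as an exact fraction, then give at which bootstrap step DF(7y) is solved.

1 1 1227/1250
2 2 9747/10000
3 3 479/500
4 4 9173/10000
5 5 893/1000
6 6 8497/10000
7 7 4161/5000
8 8 8151/10000
DF(7y) is solved at step 7

step 1 [1y] bond c/1=13/200: DF=(261351/250000 − 13/200·(0))/(1+13/200) = 1227/1250 ≈ 0.981600
step 2 [2y] swap r/1=253/19563: DF=(1 − 253/19563·(0.981600))/(1+253/19563) = 9747/10000 ≈ 0.974700
step 3 [3y] bond c/1=31/400: DF=(4735433/4000000 − 31/400·(0.981600+0.974700))/(1+31/400) = 479/500 ≈ 0.958000
step 4 [4y] bond c/1=7/200: DF=(525703/500000 − 7/200·(0.981600+0.974700+0.958000))/(1+7/200) = 9173/10000 ≈ 0.917300
step 5 [5y] swap r/1=535/23623: DF=(1 − 535/23623·(0.981600+0.974700+0.958000+0.917300))/(1+535/23623) = 893/1000 ≈ 0.893000
step 6 [6y] bond c/1=7/80: DF=(1069961/800000 − 7/80·(0.981600+0.974700+0.958000+0.917300+0.893000))/(1+7/80) = 8497/10000 ≈ 0.849700
step 7 [7y] swap r/1=1678/64065: DF=(1 − 1678/64065·(0.981600+0.974700+0.958000+0.917300+0.893000+0.849700))/(1+1678/64065) = 4161/5000 ≈ 0.832200
step 8 [8y] zero: DF = P = 8151/10000 ≈ 0.815100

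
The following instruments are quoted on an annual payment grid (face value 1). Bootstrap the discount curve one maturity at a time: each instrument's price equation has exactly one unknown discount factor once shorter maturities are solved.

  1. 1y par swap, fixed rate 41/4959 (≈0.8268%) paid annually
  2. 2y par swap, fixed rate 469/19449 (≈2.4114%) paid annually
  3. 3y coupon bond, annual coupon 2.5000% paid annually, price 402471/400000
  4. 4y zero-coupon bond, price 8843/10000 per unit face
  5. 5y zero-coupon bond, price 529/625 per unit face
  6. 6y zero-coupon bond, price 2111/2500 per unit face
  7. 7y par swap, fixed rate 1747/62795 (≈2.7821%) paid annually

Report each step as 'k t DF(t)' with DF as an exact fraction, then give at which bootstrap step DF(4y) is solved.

1 1 4959/5000
2 2 9531/10000
3 3 4671/5000
4 4 8843/10000
5 5 529/625
6 6 2111/2500
7 7 8253/10000
DF(4y) is solved at step 4

step 1 [1y] swap r/1=41/4959: DF=(1 − 41/4959·(0))/(1+41/4959) = 4959/5000 ≈ 0.991800
step 2 [2y] swap r/1=469/19449: DF=(1 − 469/19449·(0.991800))/(1+469/19449) = 9531/10000 ≈ 0.953100
step 3 [3y] bond c/1=1/40: DF=(402471/400000 − 1/40·(0.991800+0.953100))/(1+1/40) = 4671/5000 ≈ 0.934200
step 4 [4y] zero: DF = P = 8843/10000 ≈ 0.884300
step 5 [5y] zero: DF = P = 529/625 ≈ 0.846400
step 6 [6y] zero: DF = P = 2111/2500 ≈ 0.844400
step 7 [7y] swap r/1=1747/62795: DF=(1 − 1747/62795·(0.991800+0.953100+0.934200+0.884300+0.846400+0.844400))/(1+1747/62795) = 8253/10000 ≈ 0.825300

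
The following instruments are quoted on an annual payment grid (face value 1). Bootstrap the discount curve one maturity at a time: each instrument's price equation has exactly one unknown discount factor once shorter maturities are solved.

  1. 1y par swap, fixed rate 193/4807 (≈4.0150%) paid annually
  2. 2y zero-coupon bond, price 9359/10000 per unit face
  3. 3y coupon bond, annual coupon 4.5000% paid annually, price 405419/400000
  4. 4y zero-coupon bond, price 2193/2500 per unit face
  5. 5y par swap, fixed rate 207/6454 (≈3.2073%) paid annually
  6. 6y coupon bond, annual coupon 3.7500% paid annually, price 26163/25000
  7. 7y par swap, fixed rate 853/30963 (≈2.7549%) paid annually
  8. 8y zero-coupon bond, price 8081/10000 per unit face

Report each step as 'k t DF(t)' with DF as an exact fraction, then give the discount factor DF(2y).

1 1 4807/5000
2 2 9359/10000
3 3 4441/5000
4 4 2193/2500
5 5 8551/10000
6 6 4227/5000
7 7 4147/5000
8 8 8081/10000
DF(2y) = 9359/10000 ≈ 0.935900

step 1 [1y] swap r/1=193/4807: DF=(1 − 193/4807·(0))/(1+193/4807) = 4807/5000 ≈ 0.961400
step 2 [2y] zero: DF = P = 9359/10000 ≈ 0.935900
step 3 [3y] bond c/1=9/200: DF=(405419/400000 − 9/200·(0.961400+0.935900))/(1+9/200) = 4441/5000 ≈ 0.888200
step 4 [4y] zero: DF = P = 2193/2500 ≈ 0.877200
step 5 [5y] swap r/1=207/6454: DF=(1 − 207/6454·(0.961400+0.935900+0.888200+0.877200))/(1+207/6454) = 8551/10000 ≈ 0.855100
step 6 [6y] bond c/1=3/80: DF=(26163/25000 − 3/80·(0.961400+0.935900+0.888200+0.877200+0.855100))/(1+3/80) = 4227/5000 ≈ 0.845400
step 7 [7y] swap r/1=853/30963: DF=(1 − 853/30963·(0.961400+0.935900+0.888200+0.877200+0.855100+0.845400))/(1+853/30963) = 4147/5000 ≈ 0.829400
step 8 [8y] zero: DF = P = 8081/10000 ≈ 0.808100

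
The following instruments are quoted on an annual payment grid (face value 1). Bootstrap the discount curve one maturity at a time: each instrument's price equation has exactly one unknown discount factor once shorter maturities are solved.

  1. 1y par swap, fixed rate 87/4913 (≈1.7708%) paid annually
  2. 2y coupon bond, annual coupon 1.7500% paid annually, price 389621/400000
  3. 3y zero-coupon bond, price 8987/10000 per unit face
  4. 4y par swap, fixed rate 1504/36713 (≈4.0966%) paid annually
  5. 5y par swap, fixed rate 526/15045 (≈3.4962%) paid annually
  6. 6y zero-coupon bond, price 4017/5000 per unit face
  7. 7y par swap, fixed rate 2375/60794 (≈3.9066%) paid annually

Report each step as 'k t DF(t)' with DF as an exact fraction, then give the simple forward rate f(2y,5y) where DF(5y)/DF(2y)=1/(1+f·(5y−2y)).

1 1 4913/5000
2 2 2351/2500
3 3 8987/10000
4 4 531/625
5 5 4211/5000
6 6 4017/5000
7 7 61/80
f(2y,5y) = ((2351/2500)/(4211/5000) − 1)/(3) = 491/12633 ≈ 3.8866%

step 1 [1y] swap r/1=87/4913: DF=(1 − 87/4913·(0))/(1+87/4913) = 4913/5000 ≈ 0.982600
step 2 [2y] bond c/1=7/400: DF=(389621/400000 − 7/400·(0.982600))/(1+7/400) = 2351/2500 ≈ 0.940400
step 3 [3y] zero: DF = P = 8987/10000 ≈ 0.898700
step 4 [4y] swap r/1=1504/36713: DF=(1 − 1504/36713·(0.982600+0.940400+0.898700))/(1+1504/36713) = 531/625 ≈ 0.849600
step 5 [5y] swap r/1=526/15045: DF=(1 − 526/15045·(0.982600+0.940400+0.898700+0.849600))/(1+526/15045) = 4211/5000 ≈ 0.842200
step 6 [6y] zero: DF = P = 4017/5000 ≈ 0.803400
step 7 [7y] swap r/1=2375/60794: DF=(1 − 2375/60794·(0.982600+0.940400+0.898700+0.849600+0.842200+0.803400))/(1+2375/60794) = 61/80 ≈ 0.762500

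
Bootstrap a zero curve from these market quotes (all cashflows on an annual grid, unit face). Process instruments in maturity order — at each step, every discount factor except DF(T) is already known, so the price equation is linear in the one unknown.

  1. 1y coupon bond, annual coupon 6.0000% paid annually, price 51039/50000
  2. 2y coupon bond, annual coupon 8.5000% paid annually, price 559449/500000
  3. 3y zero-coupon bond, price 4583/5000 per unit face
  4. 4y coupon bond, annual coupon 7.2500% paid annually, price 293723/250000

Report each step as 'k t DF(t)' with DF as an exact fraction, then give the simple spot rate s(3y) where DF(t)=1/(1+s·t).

1 1 963/1000
2 2 4779/5000
3 3 4583/5000
4 4 4519/5000
s(3y) = (1/(4583/5000) − 1)/(3) = 139/4583 ≈ 3.0329%

step 1 [1y] bond c/1=3/50: DF=(51039/50000 − 3/50·(0))/(1+3/50) = 963/1000 ≈ 0.963000
step 2 [2y] bond c/1=17/200: DF=(559449/500000 − 17/200·(0.963000))/(1+17/200) = 4779/5000 ≈ 0.955800
step 3 [3y] zero: DF = P = 4583/5000 ≈ 0.916600
step 4 [4y] bond c/1=29/400: DF=(293723/250000 − 29/400·(0.963000+0.955800+0.916600))/(1+29/400) = 4519/5000 ≈ 0.903800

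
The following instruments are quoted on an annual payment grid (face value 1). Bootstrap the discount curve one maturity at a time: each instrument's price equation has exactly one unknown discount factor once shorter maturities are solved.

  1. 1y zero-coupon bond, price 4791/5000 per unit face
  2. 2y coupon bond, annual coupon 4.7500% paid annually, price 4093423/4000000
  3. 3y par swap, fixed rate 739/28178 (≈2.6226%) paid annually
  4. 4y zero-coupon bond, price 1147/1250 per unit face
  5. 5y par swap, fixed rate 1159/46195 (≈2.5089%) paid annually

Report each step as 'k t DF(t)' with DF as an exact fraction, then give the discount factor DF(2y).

step 1 [1y] zero: DF = P = 4791/5000 ≈ 0.958200
step 2 [2y] bond c/1=19/400: DF=(4093423/4000000 − 19/400·(0.958200))/(1+19/400) = 1867/2000 ≈ 0.933500
step 3 [3y] swap r/1=739/28178: DF=(1 − 739/28178·(0.958200+0.933500))/(1+739/28178) = 9261/10000 ≈ 0.926100
step 4 [4y] zero: DF = P = 1147/1250 ≈ 0.917600
step 5 [5y] swap r/1=1159/46195: DF=(1 − 1159/46195·(0.958200+0.933500+0.926100+0.917600))/(1+1159/46195) = 8841/10000 ≈ 0.884100

1 1 4791/5000
2 2 1867/2000
3 3 9261/10000
4 4 1147/1250
5 5 8841/10000
DF(2y) = 1867/2000 ≈ 0.933500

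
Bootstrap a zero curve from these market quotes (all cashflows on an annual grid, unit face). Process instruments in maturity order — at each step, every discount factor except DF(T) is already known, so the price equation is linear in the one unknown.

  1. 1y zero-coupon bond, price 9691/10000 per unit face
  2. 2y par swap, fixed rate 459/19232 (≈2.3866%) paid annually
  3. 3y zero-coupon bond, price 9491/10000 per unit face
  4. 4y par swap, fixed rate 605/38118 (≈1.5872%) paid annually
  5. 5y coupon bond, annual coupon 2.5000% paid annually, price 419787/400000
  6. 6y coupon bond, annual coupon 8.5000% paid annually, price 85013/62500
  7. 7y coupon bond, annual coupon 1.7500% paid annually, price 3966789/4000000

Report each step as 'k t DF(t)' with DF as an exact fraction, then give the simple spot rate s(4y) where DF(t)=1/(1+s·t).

1 1 9691/10000
2 2 9541/10000
3 3 9491/10000
4 4 1879/2000
5 5 9309/10000
6 6 8821/10000
7 7 8779/10000
s(4y) = (1/(1879/2000) − 1)/(4) = 121/7516 ≈ 1.6099%

step 1 [1y] zero: DF = P = 9691/10000 ≈ 0.969100
step 2 [2y] swap r/1=459/19232: DF=(1 − 459/19232·(0.969100))/(1+459/19232) = 9541/10000 ≈ 0.954100
step 3 [3y] zero: DF = P = 9491/10000 ≈ 0.949100
step 4 [4y] swap r/1=605/38118: DF=(1 − 605/38118·(0.969100+0.954100+0.949100))/(1+605/38118) = 1879/2000 ≈ 0.939500
step 5 [5y] bond c/1=1/40: DF=(419787/400000 − 1/40·(0.969100+0.954100+0.949100+0.939500))/(1+1/40) = 9309/10000 ≈ 0.930900
step 6 [6y] bond c/1=17/200: DF=(85013/62500 − 17/200·(0.969100+0.954100+0.949100+0.939500+0.930900))/(1+17/200) = 8821/10000 ≈ 0.882100
step 7 [7y] bond c/1=7/400: DF=(3966789/4000000 − 7/400·(0.969100+0.954100+0.949100+0.939500+0.930900+0.882100))/(1+7/400) = 8779/10000 ≈ 0.877900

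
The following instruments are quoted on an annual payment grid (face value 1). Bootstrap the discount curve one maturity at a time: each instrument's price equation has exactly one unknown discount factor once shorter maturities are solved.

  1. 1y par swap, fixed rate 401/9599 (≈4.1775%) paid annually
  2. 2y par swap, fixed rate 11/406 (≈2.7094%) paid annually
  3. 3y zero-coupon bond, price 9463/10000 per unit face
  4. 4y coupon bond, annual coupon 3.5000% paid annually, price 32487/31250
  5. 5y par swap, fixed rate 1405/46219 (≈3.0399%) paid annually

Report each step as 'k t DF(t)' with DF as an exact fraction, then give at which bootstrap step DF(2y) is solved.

1 1 9599/10000
2 2 9483/10000
3 3 9463/10000
4 4 9079/10000
5 5 1719/2000
DF(2y) is solved at step 2

step 1 [1y] swap r/1=401/9599: DF=(1 − 401/9599·(0))/(1+401/9599) = 9599/10000 ≈ 0.959900
step 2 [2y] swap r/1=11/406: DF=(1 − 11/406·(0.959900))/(1+11/406) = 9483/10000 ≈ 0.948300
step 3 [3y] zero: DF = P = 9463/10000 ≈ 0.946300
step 4 [4y] bond c/1=7/200: DF=(32487/31250 − 7/200·(0.959900+0.948300+0.946300))/(1+7/200) = 9079/10000 ≈ 0.907900
step 5 [5y] swap r/1=1405/46219: DF=(1 − 1405/46219·(0.959900+0.948300+0.946300+0.907900))/(1+1405/46219) = 1719/2000 ≈ 0.859500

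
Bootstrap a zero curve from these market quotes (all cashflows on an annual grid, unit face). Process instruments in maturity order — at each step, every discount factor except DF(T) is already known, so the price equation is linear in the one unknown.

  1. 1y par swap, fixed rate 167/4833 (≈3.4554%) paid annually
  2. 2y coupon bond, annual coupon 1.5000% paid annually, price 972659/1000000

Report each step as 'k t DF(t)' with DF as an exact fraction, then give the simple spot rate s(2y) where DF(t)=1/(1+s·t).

step 1 [1y] swap r/1=167/4833: DF=(1 − 167/4833·(0))/(1+167/4833) = 4833/5000 ≈ 0.966600
step 2 [2y] bond c/1=3/200: DF=(972659/1000000 − 3/200·(0.966600))/(1+3/200) = 118/125 ≈ 0.944000

1 1 4833/5000
2 2 118/125
s(2y) = (1/(118/125) − 1)/(2) = 7/236 ≈ 2.9661%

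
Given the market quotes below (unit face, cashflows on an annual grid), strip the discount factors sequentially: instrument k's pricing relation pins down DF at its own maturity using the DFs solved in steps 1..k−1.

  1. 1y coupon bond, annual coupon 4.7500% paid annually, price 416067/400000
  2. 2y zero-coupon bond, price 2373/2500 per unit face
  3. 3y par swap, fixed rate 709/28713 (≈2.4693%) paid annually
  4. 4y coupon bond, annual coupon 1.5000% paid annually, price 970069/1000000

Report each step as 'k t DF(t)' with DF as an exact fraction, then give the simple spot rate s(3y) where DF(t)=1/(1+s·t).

step 1 [1y] bond c/1=19/400: DF=(416067/400000 − 19/400·(0))/(1+19/400) = 993/1000 ≈ 0.993000
step 2 [2y] zero: DF = P = 2373/2500 ≈ 0.949200
step 3 [3y] swap r/1=709/28713: DF=(1 − 709/28713·(0.993000+0.949200))/(1+709/28713) = 9291/10000 ≈ 0.929100
step 4 [4y] bond c/1=3/200: DF=(970069/1000000 − 3/200·(0.993000+0.949200+0.929100))/(1+3/200) = 9133/10000 ≈ 0.913300

1 1 993/1000
2 2 2373/2500
3 3 9291/10000
4 4 9133/10000
s(3y) = (1/(9291/10000) − 1)/(3) = 709/27873 ≈ 2.5437%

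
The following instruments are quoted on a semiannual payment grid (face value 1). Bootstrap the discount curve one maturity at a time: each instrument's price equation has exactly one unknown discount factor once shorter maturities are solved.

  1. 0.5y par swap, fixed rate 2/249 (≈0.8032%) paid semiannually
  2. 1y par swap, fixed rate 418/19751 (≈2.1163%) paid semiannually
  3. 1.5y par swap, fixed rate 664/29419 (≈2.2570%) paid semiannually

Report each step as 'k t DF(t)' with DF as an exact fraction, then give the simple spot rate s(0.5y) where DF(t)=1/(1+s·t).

1 1/2 249/250
2 1 9791/10000
3 3/2 2417/2500
s(0.5y) = (1/(249/250) − 1)/(1/2) = 2/249 ≈ 0.8032%

step 1 [0.5y] swap r/2=1/249: DF=(1 − 1/249·(0))/(1+1/249) = 249/250 ≈ 0.996000
step 2 [1y] swap r/2=209/19751: DF=(1 − 209/19751·(0.996000))/(1+209/19751) = 9791/10000 ≈ 0.979100
step 3 [1.5y] swap r/2=332/29419: DF=(1 − 332/29419·(0.996000+0.979100))/(1+332/29419) = 2417/2500 ≈ 0.966800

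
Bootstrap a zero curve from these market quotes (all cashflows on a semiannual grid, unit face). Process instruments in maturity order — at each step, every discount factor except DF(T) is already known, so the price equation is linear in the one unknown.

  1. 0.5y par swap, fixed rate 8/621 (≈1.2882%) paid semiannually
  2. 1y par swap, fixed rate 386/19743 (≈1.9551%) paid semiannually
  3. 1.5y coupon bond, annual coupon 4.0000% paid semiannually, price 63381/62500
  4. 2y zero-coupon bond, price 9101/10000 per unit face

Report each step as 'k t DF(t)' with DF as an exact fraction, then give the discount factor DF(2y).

step 1 [0.5y] swap r/2=4/621: DF=(1 − 4/621·(0))/(1+4/621) = 621/625 ≈ 0.993600
step 2 [1y] swap r/2=193/19743: DF=(1 − 193/19743·(0.993600))/(1+193/19743) = 9807/10000 ≈ 0.980700
step 3 [1.5y] bond c/2=1/50: DF=(63381/62500 − 1/50·(0.993600+0.980700))/(1+1/50) = 1911/2000 ≈ 0.955500
step 4 [2y] zero: DF = P = 9101/10000 ≈ 0.910100

1 1/2 621/625
2 1 9807/10000
3 3/2 1911/2000
4 2 9101/10000
DF(2y) = 9101/10000 ≈ 0.910100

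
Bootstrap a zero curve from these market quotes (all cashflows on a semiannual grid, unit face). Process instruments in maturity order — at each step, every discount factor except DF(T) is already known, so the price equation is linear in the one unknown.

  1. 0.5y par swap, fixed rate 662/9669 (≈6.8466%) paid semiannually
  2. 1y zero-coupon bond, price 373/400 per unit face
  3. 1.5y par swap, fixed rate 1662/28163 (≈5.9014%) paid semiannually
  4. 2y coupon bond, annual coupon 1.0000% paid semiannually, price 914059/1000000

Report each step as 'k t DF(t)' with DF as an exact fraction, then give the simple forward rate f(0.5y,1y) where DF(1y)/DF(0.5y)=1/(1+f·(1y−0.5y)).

1 1/2 9669/10000
2 1 373/400
3 3/2 9169/10000
4 2 1791/2000
f(0.5y,1y) = ((9669/10000)/(373/400) − 1)/(1/2) = 688/9325 ≈ 7.3780%

step 1 [0.5y] swap r/2=331/9669: DF=(1 − 331/9669·(0))/(1+331/9669) = 9669/10000 ≈ 0.966900
step 2 [1y] zero: DF = P = 373/400 ≈ 0.932500
step 3 [1.5y] swap r/2=831/28163: DF=(1 − 831/28163·(0.966900+0.932500))/(1+831/28163) = 9169/10000 ≈ 0.916900
step 4 [2y] bond c/2=1/200: DF=(914059/1000000 − 1/200·(0.966900+0.932500+0.916900))/(1+1/200) = 1791/2000 ≈ 0.895500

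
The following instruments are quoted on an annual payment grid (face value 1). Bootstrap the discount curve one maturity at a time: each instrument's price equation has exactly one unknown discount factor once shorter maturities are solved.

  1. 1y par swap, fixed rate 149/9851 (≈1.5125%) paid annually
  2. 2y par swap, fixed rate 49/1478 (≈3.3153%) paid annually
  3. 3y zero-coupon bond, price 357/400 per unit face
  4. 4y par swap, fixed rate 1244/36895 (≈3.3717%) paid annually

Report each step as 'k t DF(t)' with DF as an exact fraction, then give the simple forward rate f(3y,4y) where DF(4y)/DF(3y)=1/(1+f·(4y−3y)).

1 1 9851/10000
2 2 9363/10000
3 3 357/400
4 4 2189/2500
f(3y,4y) = ((357/400)/(2189/2500) − 1)/(1) = 169/8756 ≈ 1.9301%

step 1 [1y] swap r/1=149/9851: DF=(1 − 149/9851·(0))/(1+149/9851) = 9851/10000 ≈ 0.985100
step 2 [2y] swap r/1=49/1478: DF=(1 − 49/1478·(0.985100))/(1+49/1478) = 9363/10000 ≈ 0.936300
step 3 [3y] zero: DF = P = 357/400 ≈ 0.892500
step 4 [4y] swap r/1=1244/36895: DF=(1 − 1244/36895·(0.985100+0.936300+0.892500))/(1+1244/36895) = 2189/2500 ≈ 0.875600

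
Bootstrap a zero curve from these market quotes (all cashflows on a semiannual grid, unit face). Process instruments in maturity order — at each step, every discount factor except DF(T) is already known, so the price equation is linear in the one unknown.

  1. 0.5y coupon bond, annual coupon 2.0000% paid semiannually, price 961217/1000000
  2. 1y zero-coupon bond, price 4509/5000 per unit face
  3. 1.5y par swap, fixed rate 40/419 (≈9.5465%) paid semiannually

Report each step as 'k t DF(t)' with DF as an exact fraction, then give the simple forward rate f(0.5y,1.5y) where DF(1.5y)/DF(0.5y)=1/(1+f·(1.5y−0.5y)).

1 1/2 9517/10000
2 1 4509/5000
3 3/2 87/100
f(0.5y,1.5y) = ((9517/10000)/(87/100) − 1)/(1) = 817/8700 ≈ 9.3908%

step 1 [0.5y] bond c/2=1/100: DF=(961217/1000000 − 1/100·(0))/(1+1/100) = 9517/10000 ≈ 0.951700
step 2 [1y] zero: DF = P = 4509/5000 ≈ 0.901800
step 3 [1.5y] swap r/2=20/419: DF=(1 − 20/419·(0.951700+0.901800))/(1+20/419) = 87/100 ≈ 0.870000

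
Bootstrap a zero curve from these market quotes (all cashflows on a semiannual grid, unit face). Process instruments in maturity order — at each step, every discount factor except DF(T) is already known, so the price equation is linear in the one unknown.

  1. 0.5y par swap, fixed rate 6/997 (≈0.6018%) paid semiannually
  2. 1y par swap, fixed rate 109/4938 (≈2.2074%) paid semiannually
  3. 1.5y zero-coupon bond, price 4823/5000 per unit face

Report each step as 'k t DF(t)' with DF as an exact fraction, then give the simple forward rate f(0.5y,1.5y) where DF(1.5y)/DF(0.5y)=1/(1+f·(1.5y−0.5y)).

step 1 [0.5y] swap r/2=3/997: DF=(1 − 3/997·(0))/(1+3/997) = 997/1000 ≈ 0.997000
step 2 [1y] swap r/2=109/9876: DF=(1 − 109/9876·(0.997000))/(1+109/9876) = 4891/5000 ≈ 0.978200
step 3 [1.5y] zero: DF = P = 4823/5000 ≈ 0.964600

1 1/2 997/1000
2 1 4891/5000
3 3/2 4823/5000
f(0.5y,1.5y) = ((997/1000)/(4823/5000) − 1)/(1) = 162/4823 ≈ 3.3589%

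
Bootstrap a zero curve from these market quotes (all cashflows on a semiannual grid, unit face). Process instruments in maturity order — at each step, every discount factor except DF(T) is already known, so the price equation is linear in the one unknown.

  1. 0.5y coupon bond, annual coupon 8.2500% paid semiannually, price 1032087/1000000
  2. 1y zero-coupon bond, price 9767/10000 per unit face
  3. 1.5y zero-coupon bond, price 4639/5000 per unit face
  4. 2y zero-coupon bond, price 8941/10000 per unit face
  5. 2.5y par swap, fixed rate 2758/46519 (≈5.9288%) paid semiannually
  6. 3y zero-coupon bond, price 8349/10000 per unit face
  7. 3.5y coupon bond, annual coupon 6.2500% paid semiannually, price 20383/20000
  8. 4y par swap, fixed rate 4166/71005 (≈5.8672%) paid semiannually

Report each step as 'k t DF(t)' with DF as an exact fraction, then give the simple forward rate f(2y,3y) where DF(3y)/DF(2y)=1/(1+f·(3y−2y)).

1 1/2 1239/1250
2 1 9767/10000
3 3/2 4639/5000
4 2 8941/10000
5 5/2 8621/10000
6 3 8349/10000
7 7/2 411/500
8 4 7917/10000
f(2y,3y) = ((8941/10000)/(8349/10000) − 1)/(1) = 592/8349 ≈ 7.0907%

step 1 [0.5y] bond c/2=33/800: DF=(1032087/1000000 − 33/800·(0))/(1+33/800) = 1239/1250 ≈ 0.991200
step 2 [1y] zero: DF = P = 9767/10000 ≈ 0.976700
step 3 [1.5y] zero: DF = P = 4639/5000 ≈ 0.927800
step 4 [2y] zero: DF = P = 8941/10000 ≈ 0.894100
step 5 [2.5y] swap r/2=1379/46519: DF=(1 − 1379/46519·(0.991200+0.976700+0.927800+0.894100))/(1+1379/46519) = 8621/10000 ≈ 0.862100
step 6 [3y] zero: DF = P = 8349/10000 ≈ 0.834900
step 7 [3.5y] bond c/2=1/32: DF=(20383/20000 − 1/32·(0.991200+0.976700+0.927800+0.894100+0.862100+0.834900))/(1+1/32) = 411/500 ≈ 0.822000
step 8 [4y] swap r/2=2083/71005: DF=(1 − 2083/71005·(0.991200+0.976700+0.927800+0.894100+0.862100+0.834900+0.822000))/(1+2083/71005) = 7917/10000 ≈ 0.791700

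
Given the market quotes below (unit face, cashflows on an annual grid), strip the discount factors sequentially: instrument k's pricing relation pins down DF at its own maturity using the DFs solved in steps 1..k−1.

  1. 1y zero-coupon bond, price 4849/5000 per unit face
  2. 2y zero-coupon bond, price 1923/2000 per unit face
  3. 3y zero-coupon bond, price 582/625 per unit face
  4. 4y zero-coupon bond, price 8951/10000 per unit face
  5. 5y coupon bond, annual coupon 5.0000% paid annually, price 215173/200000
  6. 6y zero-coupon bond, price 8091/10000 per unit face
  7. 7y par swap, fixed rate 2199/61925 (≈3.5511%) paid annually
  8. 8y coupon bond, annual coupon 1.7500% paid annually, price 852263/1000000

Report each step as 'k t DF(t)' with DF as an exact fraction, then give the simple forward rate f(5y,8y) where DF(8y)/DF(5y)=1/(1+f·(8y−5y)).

step 1 [1y] zero: DF = P = 4849/5000 ≈ 0.969800
step 2 [2y] zero: DF = P = 1923/2000 ≈ 0.961500
step 3 [3y] zero: DF = P = 582/625 ≈ 0.931200
step 4 [4y] zero: DF = P = 8951/10000 ≈ 0.895100
step 5 [5y] bond c/1=1/20: DF=(215173/200000 − 1/20·(0.969800+0.961500+0.931200+0.895100))/(1+1/20) = 8457/10000 ≈ 0.845700
step 6 [6y] zero: DF = P = 8091/10000 ≈ 0.809100
step 7 [7y] swap r/1=2199/61925: DF=(1 − 2199/61925·(0.969800+0.961500+0.931200+0.895100+0.845700+0.809100))/(1+2199/61925) = 7801/10000 ≈ 0.780100
step 8 [8y] bond c/1=7/400: DF=(852263/1000000 − 7/400·(0.969800+0.961500+0.931200+0.895100+0.845700+0.809100+0.780100))/(1+7/400) = 7311/10000 ≈ 0.731100

1 1 4849/5000
2 2 1923/2000
3 3 582/625
4 4 8951/10000
5 5 8457/10000
6 6 8091/10000
7 7 7801/10000
8 8 7311/10000
f(5y,8y) = ((8457/10000)/(7311/10000) − 1)/(3) = 382/7311 ≈ 5.2250%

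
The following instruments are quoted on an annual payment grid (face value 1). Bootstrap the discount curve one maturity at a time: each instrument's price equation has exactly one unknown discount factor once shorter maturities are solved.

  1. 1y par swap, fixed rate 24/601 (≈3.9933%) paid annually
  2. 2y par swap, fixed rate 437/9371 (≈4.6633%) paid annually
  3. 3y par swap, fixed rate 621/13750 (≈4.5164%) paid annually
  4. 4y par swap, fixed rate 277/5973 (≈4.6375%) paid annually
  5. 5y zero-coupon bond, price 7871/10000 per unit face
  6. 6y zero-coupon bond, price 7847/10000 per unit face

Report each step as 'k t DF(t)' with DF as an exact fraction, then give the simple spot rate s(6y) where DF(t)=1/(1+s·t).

step 1 [1y] swap r/1=24/601: DF=(1 − 24/601·(0))/(1+24/601) = 601/625 ≈ 0.961600
step 2 [2y] swap r/1=437/9371: DF=(1 − 437/9371·(0.961600))/(1+437/9371) = 4563/5000 ≈ 0.912600
step 3 [3y] swap r/1=621/13750: DF=(1 − 621/13750·(0.961600+0.912600))/(1+621/13750) = 4379/5000 ≈ 0.875800
step 4 [4y] swap r/1=277/5973: DF=(1 − 277/5973·(0.961600+0.912600+0.875800))/(1+277/5973) = 4169/5000 ≈ 0.833800
step 5 [5y] zero: DF = P = 7871/10000 ≈ 0.787100
step 6 [6y] zero: DF = P = 7847/10000 ≈ 0.784700

1 1 601/625
2 2 4563/5000
3 3 4379/5000
4 4 4169/5000
5 5 7871/10000
6 6 7847/10000
s(6y) = (1/(7847/10000) − 1)/(6) = 2153/47082 ≈ 4.5729%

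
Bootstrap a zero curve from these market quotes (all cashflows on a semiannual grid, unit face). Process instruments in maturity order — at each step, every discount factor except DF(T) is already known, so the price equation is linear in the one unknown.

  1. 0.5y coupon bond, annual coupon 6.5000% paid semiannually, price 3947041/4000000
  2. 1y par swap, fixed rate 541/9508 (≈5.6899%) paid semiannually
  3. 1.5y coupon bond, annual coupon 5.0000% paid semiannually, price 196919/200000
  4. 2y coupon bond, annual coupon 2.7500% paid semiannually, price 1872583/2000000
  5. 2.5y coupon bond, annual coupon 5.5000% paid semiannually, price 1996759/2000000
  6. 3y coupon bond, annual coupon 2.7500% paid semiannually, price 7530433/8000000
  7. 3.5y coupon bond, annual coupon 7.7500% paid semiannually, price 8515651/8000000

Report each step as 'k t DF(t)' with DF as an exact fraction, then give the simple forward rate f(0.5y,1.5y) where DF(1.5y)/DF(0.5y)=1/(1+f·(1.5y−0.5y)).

step 1 [0.5y] bond c/2=13/400: DF=(3947041/4000000 − 13/400·(0))/(1+13/400) = 9557/10000 ≈ 0.955700
step 2 [1y] swap r/2=541/19016: DF=(1 − 541/19016·(0.955700))/(1+541/19016) = 9459/10000 ≈ 0.945900
step 3 [1.5y] bond c/2=1/40: DF=(196919/200000 − 1/40·(0.955700+0.945900))/(1+1/40) = 4571/5000 ≈ 0.914200
step 4 [2y] bond c/2=11/800: DF=(1872583/2000000 − 11/800·(0.955700+0.945900+0.914200))/(1+11/800) = 4427/5000 ≈ 0.885400
step 5 [2.5y] bond c/2=11/400: DF=(1996759/2000000 − 11/400·(0.955700+0.945900+0.914200+0.885400))/(1+11/400) = 4363/5000 ≈ 0.872600
step 6 [3y] bond c/2=11/800: DF=(7530433/8000000 − 11/800·(0.955700+0.945900+0.914200+0.885400+0.872600))/(1+11/800) = 1733/2000 ≈ 0.866500
step 7 [3.5y] bond c/2=31/800: DF=(8515651/8000000 − 31/800·(0.955700+0.945900+0.914200+0.885400+0.872600+0.866500))/(1+31/800) = 4109/5000 ≈ 0.821800

1 1/2 9557/10000
2 1 9459/10000
3 3/2 4571/5000
4 2 4427/5000
5 5/2 4363/5000
6 3 1733/2000
7 7/2 4109/5000
f(0.5y,1.5y) = ((9557/10000)/(4571/5000) − 1)/(1) = 415/9142 ≈ 4.5395%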